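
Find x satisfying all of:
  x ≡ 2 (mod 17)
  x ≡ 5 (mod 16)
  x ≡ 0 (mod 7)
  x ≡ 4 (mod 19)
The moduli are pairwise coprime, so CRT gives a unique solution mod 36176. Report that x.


Product of moduli M = 17 · 16 · 7 · 19 = 36176.
Merge one congruence at a time:
  Start: x ≡ 2 (mod 17).
  Combine with x ≡ 5 (mod 16); new modulus lcm = 272.
    Write x = 2 + 17·t and substitute into x ≡ 5 (mod 16): 17·t ≡ 5 − 2 = 3 (mod 16).
    Reduce coefficients mod 16: 1·t ≡ 3 (mod 16).
    So t ≡ 3 (mod 16).
    Then x = 2 + 17·3 = 53, valid modulo lcm(17, 16) = 272: x ≡ 53 (mod 272).
  Combine with x ≡ 0 (mod 7); new modulus lcm = 1904.
    Write x = 53 + 272·t and substitute into x ≡ 0 (mod 7): 272·t ≡ 0 − 53 = -53 (mod 7).
    Reduce coefficients mod 7: 6·t ≡ 3 (mod 7).
    The inverse of 6 mod 7 is 6 (since 6·6 = 36 = 5·7 + 1), so t ≡ 6·3 = 18 ≡ 4 (mod 7).
    Then x = 53 + 272·4 = 1141, valid modulo lcm(272, 7) = 1904: x ≡ 1141 (mod 1904).
  Combine with x ≡ 4 (mod 19); new modulus lcm = 36176.
    Write x = 1141 + 1904·t and substitute into x ≡ 4 (mod 19): 1904·t ≡ 4 − 1141 = -1137 (mod 19).
    Reduce coefficients mod 19: 4·t ≡ 3 (mod 19).
    The inverse of 4 mod 19 is 5 (since 4·5 = 20 = 1·19 + 1), so t ≡ 5·3 = 15 ≡ 15 (mod 19).
    Then x = 1141 + 1904·15 = 29701, valid modulo lcm(1904, 19) = 36176: x ≡ 29701 (mod 36176).
Verify against each original: 29701 mod 17 = 2, 29701 mod 16 = 5, 29701 mod 7 = 0, 29701 mod 19 = 4.

x ≡ 29701 (mod 36176).


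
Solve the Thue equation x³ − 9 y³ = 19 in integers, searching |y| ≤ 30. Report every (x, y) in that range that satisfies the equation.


The equation is x³ - 9y³ = 19. For fixed y, x³ = 9·y³ + 19, so a solution requires the RHS to be a perfect cube.
Strategy: iterate y from -30 to 30, compute RHS = 9·y³ + 19, and check whether it is a (positive or negative) perfect cube.
Check small values of y:
  y = 0: RHS = 19 is not a perfect cube.
  y = 1: RHS = 28 is not a perfect cube.
  y = -1: RHS = 10 is not a perfect cube.
  y = 2: RHS = 91 is not a perfect cube.
  y = -2: RHS = -53 is not a perfect cube.
  y = 3: RHS = 262 is not a perfect cube.
  y = -3: RHS = -224 is not a perfect cube.
Continuing the search up to |y| = 30 finds no solutions either.
No (x, y) in the scanned range satisfies the equation.

No integer solutions with |y| ≤ 30.


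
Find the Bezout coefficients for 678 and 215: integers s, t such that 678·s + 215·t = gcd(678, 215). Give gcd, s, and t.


Euclidean algorithm on (678, 215) — divide until remainder is 0:
  678 = 3 · 215 + 33
  215 = 6 · 33 + 17
  33 = 1 · 17 + 16
  17 = 1 · 16 + 1
  16 = 16 · 1 + 0
gcd(678, 215) = 1.
Track Bezout coefficients alongside the remainders: start with r₀ = 678 = a·1 + b·0 (s = 1, t = 0) and r₁ = 215 = a·0 + b·1 (s = 0, t = 1); each new remainder r_{k+1} = r_{k-1} − q_k·r_k inherits s_{k+1} = s_{k-1} − q_k·s_k, t_{k+1} = t_{k-1} − q_k·t_k, so r_k = a·s_k + b·t_k at every step:
  q = 3: r = 33, s = 1 − 3·0 = 1, t = 0 − 3·1 = -3  (check: 678·1 + 215·(-3) = 33)
  q = 6: r = 17, s = 0 − 6·1 = -6, t = 1 − 6·(-3) = 19  (check: 678·(-6) + 215·19 = 17)
  q = 1: r = 16, s = 1 − 1·(-6) = 7, t = -3 − 1·19 = -22  (check: 678·7 + 215·(-22) = 16)
  q = 1: r = 1, s = -6 − 1·7 = -13, t = 19 − 1·(-22) = 41  (check: 678·(-13) + 215·41 = 1)
The row with r = 1 (the gcd) gives the Bezout coefficients s = -13, t = 41.
Result: 678 · (-13) + 215 · (41) = 1.

gcd(678, 215) = 1; s = -13, t = 41 (check: 678·(-13) + 215·41 = 1).


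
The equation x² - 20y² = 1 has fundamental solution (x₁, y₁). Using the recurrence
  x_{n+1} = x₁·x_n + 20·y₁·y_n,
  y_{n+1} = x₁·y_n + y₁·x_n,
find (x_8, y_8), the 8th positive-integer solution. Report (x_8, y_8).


Step 1: Find the fundamental solution (x₁, y₁) of x² - 20y² = 1.
  Expand √20 as a continued fraction. a₀ = ⌊√20⌋ = 4; iterate m_{k+1} = d_k·a_k − m_k, d_{k+1} = (20 − m_{k+1}²)/d_k, a_{k+1} = ⌊(a₀ + m_{k+1})/d_{k+1}⌋ (starting m₀ = 0, d₀ = 1), with convergents p_k = a_k·p_{k-1} + p_{k-2}, q_k = a_k·q_{k-1} + q_{k-2} (p₋₁ = 1, q₋₁ = 0):
  k = 0: a₀ = 4; p₀/q₀ = 4/1; p₀² − 20·q₀² = 16 − 20 = -4.
  k = 1: m = 4, d = 4, a = ⌊(4 + 4)/4⌋ = 2; p/q = (2·4 + 1)/(2·1 + 0) = 9/2; p² − 20·q² = 81 − 80 = 1.
  The first convergent with p² − 20·q² = 1 gives the fundamental solution (x₁, y₁) = (9, 2).
Step 2: Apply the recurrence (x_{n+1}, y_{n+1}) = (x₁x_n + 20y₁y_n, x₁y_n + y₁x_n) repeatedly.
  From (x_1, y_1) = (9, 2): x_2 = 9·9 + 20·2·2 = 161; y_2 = 9·2 + 2·9 = 36.
  From (x_2, y_2) = (161, 36): x_3 = 9·161 + 20·2·36 = 2889; y_3 = 9·36 + 2·161 = 646.
  From (x_3, y_3) = (2889, 646): x_4 = 9·2889 + 20·2·646 = 51841; y_4 = 9·646 + 2·2889 = 11592.
  From (x_4, y_4) = (51841, 11592): x_5 = 9·51841 + 20·2·11592 = 930249; y_5 = 9·11592 + 2·51841 = 208010.
  From (x_5, y_5) = (930249, 208010): x_6 = 9·930249 + 20·2·208010 = 16692641; y_6 = 9·208010 + 2·930249 = 3732588.
  From (x_6, y_6) = (16692641, 3732588): x_7 = 9·16692641 + 20·2·3732588 = 299537289; y_7 = 9·3732588 + 2·16692641 = 66978574.
  From (x_7, y_7) = (299537289, 66978574): x_8 = 9·299537289 + 20·2·66978574 = 5374978561; y_8 = 9·66978574 + 2·299537289 = 1201881744.
Step 3: Verify x_8² - 20·y_8² = 28890394531209630721 - 28890394531209630720 = 1 (should be 1). ✓

(x_1, y_1) = (9, 2); (x_8, y_8) = (5374978561, 1201881744).


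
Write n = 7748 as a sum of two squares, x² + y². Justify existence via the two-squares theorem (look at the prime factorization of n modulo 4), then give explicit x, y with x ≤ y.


Step 1: Factor n = 7748 = 2^2 · 13 · 149.
Step 2: Check the mod-4 condition on each prime factor: 2 = 2 (special); 13 ≡ 1 (mod 4), exponent 1; 149 ≡ 1 (mod 4), exponent 1.
All primes ≡ 3 (mod 4) appear to even exponent (or don't appear), so by the two-squares theorem n IS expressible as a sum of two squares.
Step 3: Build a representation. Group n = k² · m with k = 2 and m = 13 · 149 = 1937 (a product of primes ≡ 1 (mod 4)); a representation of m scales to one of n via (k·x)² + (k·y)² = k²(x² + y²). Each prime p ≡ 1 (mod 4) is itself a sum of two squares; find a² by testing p − a² for a perfect square:
  13: 13 − 1² = 12, 13 − 2² = 9 = 3² ⇒ 13 = 2² + 3².
  149: 149 − 1² = 148, 149 − 2² = 145, 149 − 3² = 140, 149 − 4² = 133, 149 − 5² = 124, 149 − 6² = 113, 149 − 7² = 100 = 10² ⇒ 149 = 7² + 10².
  Combine using the Brahmagupta–Fibonacci identity (a² + b²)(c² + d²) = (ac − bd)² + (ad + bc)² = (ac + bd)² + (ad − bc)²:
  13 · 149 = 1937: from (2² + 3²)(7² + 10²), take (2·7 − 3·10, 2·10 + 3·7) = (14 − 30, 20 + 21) = (-16, 41); dropping signs (only squares matter) gives (16, 41); check 16² + 41² = 256 + 1681 = 1937 ✓.
  Scale by k = 2: (2·16, 2·41) = (32, 82).
Step 4: Order so x ≤ y and verify: 32² + 82² = 1024 + 6724 = 7748 = n. ✓

n = 7748 = 32² + 82² (one valid representation with x ≤ y).


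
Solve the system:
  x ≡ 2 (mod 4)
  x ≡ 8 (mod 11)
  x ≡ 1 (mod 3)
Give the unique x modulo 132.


Moduli 4, 11, 3 are pairwise coprime; by CRT there is a unique solution modulo M = 4 · 11 · 3 = 132.
Solve pairwise, accumulating the modulus:
  Start with x ≡ 2 (mod 4).
  Combine with x ≡ 8 (mod 11): since gcd(4, 11) = 1, we get a unique residue mod 44.
    Write x = 2 + 4·t and substitute into x ≡ 8 (mod 11): 4·t ≡ 8 − 2 = 6 (mod 11).
    The inverse of 4 mod 11 is 3 (since 4·3 = 12 = 1·11 + 1), so t ≡ 3·6 = 18 ≡ 7 (mod 11).
    Then x = 2 + 4·7 = 30, valid modulo lcm(4, 11) = 44: x ≡ 30 (mod 44).
  Combine with x ≡ 1 (mod 3): since gcd(44, 3) = 1, we get a unique residue mod 132.
    Write x = 30 + 44·t and substitute into x ≡ 1 (mod 3): 44·t ≡ 1 − 30 = -29 (mod 3).
    Reduce coefficients mod 3: 2·t ≡ 1 (mod 3).
    The inverse of 2 mod 3 is 2 (since 2·2 = 4 = 1·3 + 1), so t ≡ 2·1 = 2 ≡ 2 (mod 3).
    Then x = 30 + 44·2 = 118, valid modulo lcm(44, 3) = 132: x ≡ 118 (mod 132).
Verify: 118 mod 4 = 2 ✓, 118 mod 11 = 8 ✓, 118 mod 3 = 1 ✓.

x ≡ 118 (mod 132).


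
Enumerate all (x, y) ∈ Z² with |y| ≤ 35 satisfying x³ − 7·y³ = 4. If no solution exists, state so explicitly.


The equation is x³ - 7y³ = 4. For fixed y, x³ = 7·y³ + 4, so a solution requires the RHS to be a perfect cube.
Strategy: iterate y from -35 to 35, compute RHS = 7·y³ + 4, and check whether it is a (positive or negative) perfect cube.
Check small values of y:
  y = 0: RHS = 4 is not a perfect cube.
  y = 1: RHS = 11 is not a perfect cube.
  y = -1: RHS = -3 is not a perfect cube.
  y = 2: RHS = 60 is not a perfect cube.
  y = -2: RHS = -52 is not a perfect cube.
  y = 3: RHS = 193 is not a perfect cube.
  y = -3: RHS = -185 is not a perfect cube.
Continuing the search up to |y| = 35 finds no solutions either.
No (x, y) in the scanned range satisfies the equation.

No integer solutions with |y| ≤ 35.


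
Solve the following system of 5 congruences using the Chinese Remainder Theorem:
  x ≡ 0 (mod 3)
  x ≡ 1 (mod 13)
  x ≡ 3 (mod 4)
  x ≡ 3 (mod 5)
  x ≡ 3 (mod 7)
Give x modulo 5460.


Product of moduli M = 3 · 13 · 4 · 5 · 7 = 5460.
Merge one congruence at a time:
  Start: x ≡ 0 (mod 3).
  Combine with x ≡ 1 (mod 13); new modulus lcm = 39.
    Write x = 0 + 3·t and substitute into x ≡ 1 (mod 13): 3·t ≡ 1 − 0 = 1 (mod 13).
    The inverse of 3 mod 13 is 9 (since 3·9 = 27 = 2·13 + 1), so t ≡ 9·1 = 9 ≡ 9 (mod 13).
    Then x = 0 + 3·9 = 27, valid modulo lcm(3, 13) = 39: x ≡ 27 (mod 39).
  Combine with x ≡ 3 (mod 4); new modulus lcm = 156.
    Write x = 27 + 39·t and substitute into x ≡ 3 (mod 4): 39·t ≡ 3 − 27 = -24 (mod 4).
    Reduce coefficients mod 4: 3·t ≡ 0 (mod 4).
    The inverse of 3 mod 4 is 3 (since 3·3 = 9 = 2·4 + 1), so t ≡ 3·0 = 0 ≡ 0 (mod 4).
    Then x = 27 + 39·0 = 27, valid modulo lcm(39, 4) = 156: x ≡ 27 (mod 156).
  Combine with x ≡ 3 (mod 5); new modulus lcm = 780.
    Write x = 27 + 156·t and substitute into x ≡ 3 (mod 5): 156·t ≡ 3 − 27 = -24 (mod 5).
    Reduce coefficients mod 5: 1·t ≡ 1 (mod 5).
    So t ≡ 1 (mod 5).
    Then x = 27 + 156·1 = 183, valid modulo lcm(156, 5) = 780: x ≡ 183 (mod 780).
  Combine with x ≡ 3 (mod 7); new modulus lcm = 5460.
    Write x = 183 + 780·t and substitute into x ≡ 3 (mod 7): 780·t ≡ 3 − 183 = -180 (mod 7).
    Reduce coefficients mod 7: 3·t ≡ 2 (mod 7).
    The inverse of 3 mod 7 is 5 (since 3·5 = 15 = 2·7 + 1), so t ≡ 5·2 = 10 ≡ 3 (mod 7).
    Then x = 183 + 780·3 = 2523, valid modulo lcm(780, 7) = 5460: x ≡ 2523 (mod 5460).
Verify against each original: 2523 mod 3 = 0, 2523 mod 13 = 1, 2523 mod 4 = 3, 2523 mod 5 = 3, 2523 mod 7 = 3.

x ≡ 2523 (mod 5460).


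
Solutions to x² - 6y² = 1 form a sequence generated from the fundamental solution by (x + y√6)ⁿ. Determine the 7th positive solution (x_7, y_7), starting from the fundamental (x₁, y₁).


Step 1: Find the fundamental solution (x₁, y₁) of x² - 6y² = 1.
  Expand √6 as a continued fraction. a₀ = ⌊√6⌋ = 2; iterate m_{k+1} = d_k·a_k − m_k, d_{k+1} = (6 − m_{k+1}²)/d_k, a_{k+1} = ⌊(a₀ + m_{k+1})/d_{k+1}⌋ (starting m₀ = 0, d₀ = 1), with convergents p_k = a_k·p_{k-1} + p_{k-2}, q_k = a_k·q_{k-1} + q_{k-2} (p₋₁ = 1, q₋₁ = 0):
  k = 0: a₀ = 2; p₀/q₀ = 2/1; p₀² − 6·q₀² = 4 − 6 = -2.
  k = 1: m = 2, d = 2, a = ⌊(2 + 2)/2⌋ = 2; p/q = (2·2 + 1)/(2·1 + 0) = 5/2; p² − 6·q² = 25 − 24 = 1.
  The first convergent with p² − 6·q² = 1 gives the fundamental solution (x₁, y₁) = (5, 2).
Step 2: Apply the recurrence (x_{n+1}, y_{n+1}) = (x₁x_n + 6y₁y_n, x₁y_n + y₁x_n) repeatedly.
  From (x_1, y_1) = (5, 2): x_2 = 5·5 + 6·2·2 = 49; y_2 = 5·2 + 2·5 = 20.
  From (x_2, y_2) = (49, 20): x_3 = 5·49 + 6·2·20 = 485; y_3 = 5·20 + 2·49 = 198.
  From (x_3, y_3) = (485, 198): x_4 = 5·485 + 6·2·198 = 4801; y_4 = 5·198 + 2·485 = 1960.
  From (x_4, y_4) = (4801, 1960): x_5 = 5·4801 + 6·2·1960 = 47525; y_5 = 5·1960 + 2·4801 = 19402.
  From (x_5, y_5) = (47525, 19402): x_6 = 5·47525 + 6·2·19402 = 470449; y_6 = 5·19402 + 2·47525 = 192060.
  From (x_6, y_6) = (470449, 192060): x_7 = 5·470449 + 6·2·192060 = 4656965; y_7 = 5·192060 + 2·470449 = 1901198.
Step 3: Verify x_7² - 6·y_7² = 21687323011225 - 21687323011224 = 1 (should be 1). ✓

(x_1, y_1) = (5, 2); (x_7, y_7) = (4656965, 1901198).


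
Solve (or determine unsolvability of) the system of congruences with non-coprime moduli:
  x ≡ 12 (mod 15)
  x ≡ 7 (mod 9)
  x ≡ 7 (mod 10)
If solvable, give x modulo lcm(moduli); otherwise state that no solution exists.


Moduli 15, 9, 10 are not pairwise coprime, so CRT works modulo lcm(m_i) when all pairwise compatibility conditions hold.
Pairwise compatibility: gcd(m_i, m_j) must divide a_i - a_j for every pair.
Merge one congruence at a time:
  Start: x ≡ 12 (mod 15).
  Combine with x ≡ 7 (mod 9): gcd(15, 9) = 3, and 7 - 12 = -5 is NOT divisible by 3.
    ⇒ system is inconsistent (no integer solution).

No solution (the system is inconsistent).


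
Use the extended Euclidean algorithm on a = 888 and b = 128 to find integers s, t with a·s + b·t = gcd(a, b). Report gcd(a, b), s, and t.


Euclidean algorithm on (888, 128) — divide until remainder is 0:
  888 = 6 · 128 + 120
  128 = 1 · 120 + 8
  120 = 15 · 8 + 0
gcd(888, 128) = 8.
Track Bezout coefficients alongside the remainders: start with r₀ = 888 = a·1 + b·0 (s = 1, t = 0) and r₁ = 128 = a·0 + b·1 (s = 0, t = 1); each new remainder r_{k+1} = r_{k-1} − q_k·r_k inherits s_{k+1} = s_{k-1} − q_k·s_k, t_{k+1} = t_{k-1} − q_k·t_k, so r_k = a·s_k + b·t_k at every step:
  q = 6: r = 120, s = 1 − 6·0 = 1, t = 0 − 6·1 = -6  (check: 888·1 + 128·(-6) = 120)
  q = 1: r = 8, s = 0 − 1·1 = -1, t = 1 − 1·(-6) = 7  (check: 888·(-1) + 128·7 = 8)
The row with r = 8 (the gcd) gives the Bezout coefficients s = -1, t = 7.
Result: 888 · (-1) + 128 · (7) = 8.

gcd(888, 128) = 8; s = -1, t = 7 (check: 888·(-1) + 128·7 = 8).


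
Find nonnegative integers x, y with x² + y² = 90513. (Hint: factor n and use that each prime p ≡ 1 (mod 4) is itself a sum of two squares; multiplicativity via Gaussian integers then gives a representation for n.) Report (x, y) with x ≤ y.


Step 1: Factor n = 90513 = 3^2 · 89 · 113.
Step 2: Check the mod-4 condition on each prime factor: 3 ≡ 3 (mod 4), exponent 2 (must be even); 89 ≡ 1 (mod 4), exponent 1; 113 ≡ 1 (mod 4), exponent 1.
All primes ≡ 3 (mod 4) appear to even exponent (or don't appear), so by the two-squares theorem n IS expressible as a sum of two squares.
Step 3: Build a representation. Group n = k² · m with k = 3 and m = 89 · 113 = 10057 (a product of primes ≡ 1 (mod 4)); a representation of m scales to one of n via (k·x)² + (k·y)² = k²(x² + y²). Each prime p ≡ 1 (mod 4) is itself a sum of two squares; find a² by testing p − a² for a perfect square:
  89: 89 − 1² = 88, 89 − 2² = 85, 89 − 3² = 80, 89 − 4² = 73, 89 − 5² = 64 = 8² ⇒ 89 = 5² + 8².
  113: 113 − 1² = 112, 113 − 2² = 109, 113 − 3² = 104, 113 − 4² = 97, 113 − 5² = 88, 113 − 6² = 77, 113 − 7² = 64 = 8² ⇒ 113 = 7² + 8².
  Combine using the Brahmagupta–Fibonacci identity (a² + b²)(c² + d²) = (ac − bd)² + (ad + bc)² = (ac + bd)² + (ad − bc)²:
  89 · 113 = 10057: from (5² + 8²)(7² + 8²), take (5·7 − 8·8, 5·8 + 8·7) = (35 − 64, 40 + 56) = (-29, 96); dropping signs (only squares matter) gives (29, 96); check 29² + 96² = 841 + 9216 = 10057 ✓.
  Scale by k = 3: (3·29, 3·96) = (87, 288).
Step 4: Order so x ≤ y and verify: 87² + 288² = 7569 + 82944 = 90513 = n. ✓

n = 90513 = 87² + 288² (one valid representation with x ≤ y).


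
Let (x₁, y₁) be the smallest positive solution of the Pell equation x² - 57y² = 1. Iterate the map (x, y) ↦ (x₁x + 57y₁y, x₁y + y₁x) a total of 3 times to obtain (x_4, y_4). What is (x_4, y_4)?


Step 1: Find the fundamental solution (x₁, y₁) of x² - 57y² = 1.
  Expand √57 as a continued fraction. a₀ = ⌊√57⌋ = 7; iterate m_{k+1} = d_k·a_k − m_k, d_{k+1} = (57 − m_{k+1}²)/d_k, a_{k+1} = ⌊(a₀ + m_{k+1})/d_{k+1}⌋ (starting m₀ = 0, d₀ = 1), with convergents p_k = a_k·p_{k-1} + p_{k-2}, q_k = a_k·q_{k-1} + q_{k-2} (p₋₁ = 1, q₋₁ = 0):
  k = 0: a₀ = 7; p₀/q₀ = 7/1; p₀² − 57·q₀² = 49 − 57 = -8.
  k = 1: m = 7, d = 8, a = ⌊(7 + 7)/8⌋ = 1; p/q = (1·7 + 1)/(1·1 + 0) = 8/1; p² − 57·q² = 64 − 57 = 7.
  k = 2: m = 1, d = 7, a = ⌊(7 + 1)/7⌋ = 1; p/q = (1·8 + 7)/(1·1 + 1) = 15/2; p² − 57·q² = 225 − 228 = -3.
  k = 3: m = 6, d = 3, a = ⌊(7 + 6)/3⌋ = 4; p/q = (4·15 + 8)/(4·2 + 1) = 68/9; p² − 57·q² = 4624 − 4617 = 7.
  k = 4: m = 6, d = 7, a = ⌊(7 + 6)/7⌋ = 1; p/q = (1·68 + 15)/(1·9 + 2) = 83/11; p² − 57·q² = 6889 − 6897 = -8.
  k = 5: m = 1, d = 8, a = ⌊(7 + 1)/8⌋ = 1; p/q = (1·83 + 68)/(1·11 + 9) = 151/20; p² − 57·q² = 22801 − 22800 = 1.
  The first convergent with p² − 57·q² = 1 gives the fundamental solution (x₁, y₁) = (151, 20).
Step 2: Apply the recurrence (x_{n+1}, y_{n+1}) = (x₁x_n + 57y₁y_n, x₁y_n + y₁x_n) repeatedly.
  From (x_1, y_1) = (151, 20): x_2 = 151·151 + 57·20·20 = 45601; y_2 = 151·20 + 20·151 = 6040.
  From (x_2, y_2) = (45601, 6040): x_3 = 151·45601 + 57·20·6040 = 13771351; y_3 = 151·6040 + 20·45601 = 1824060.
  From (x_3, y_3) = (13771351, 1824060): x_4 = 151·13771351 + 57·20·1824060 = 4158902401; y_4 = 151·1824060 + 20·13771351 = 550860080.
Step 3: Verify x_4² - 57·y_4² = 17296469181043564801 - 17296469181043564800 = 1 (should be 1). ✓

(x_1, y_1) = (151, 20); (x_4, y_4) = (4158902401, 550860080).


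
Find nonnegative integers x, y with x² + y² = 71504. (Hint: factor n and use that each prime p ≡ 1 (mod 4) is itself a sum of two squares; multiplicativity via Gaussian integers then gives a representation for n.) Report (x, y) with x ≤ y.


Step 1: Factor n = 71504 = 2^4 · 41 · 109.
Step 2: Check the mod-4 condition on each prime factor: 2 = 2 (special); 41 ≡ 1 (mod 4), exponent 1; 109 ≡ 1 (mod 4), exponent 1.
All primes ≡ 3 (mod 4) appear to even exponent (or don't appear), so by the two-squares theorem n IS expressible as a sum of two squares.
Step 3: Build a representation. Group n = k² · m with k = 4 and m = 41 · 109 = 4469 (a product of primes ≡ 1 (mod 4)); a representation of m scales to one of n via (k·x)² + (k·y)² = k²(x² + y²). Each prime p ≡ 1 (mod 4) is itself a sum of two squares; find a² by testing p − a² for a perfect square:
  41: 41 − 1² = 40, 41 − 2² = 37, 41 − 3² = 32, 41 − 4² = 25 = 5² ⇒ 41 = 4² + 5².
  109: 109 − 1² = 108, 109 − 2² = 105, 109 − 3² = 100 = 10² ⇒ 109 = 3² + 10².
  Combine using the Brahmagupta–Fibonacci identity (a² + b²)(c² + d²) = (ac − bd)² + (ad + bc)² = (ac + bd)² + (ad − bc)²:
  41 · 109 = 4469: from (4² + 5²)(3² + 10²), take (4·3 − 5·10, 4·10 + 5·3) = (12 − 50, 40 + 15) = (-38, 55); dropping signs (only squares matter) gives (38, 55); check 38² + 55² = 1444 + 3025 = 4469 ✓.
  Scale by k = 4: (4·38, 4·55) = (152, 220).
Step 4: Order so x ≤ y and verify: 152² + 220² = 23104 + 48400 = 71504 = n. ✓

n = 71504 = 152² + 220² (one valid representation with x ≤ y).


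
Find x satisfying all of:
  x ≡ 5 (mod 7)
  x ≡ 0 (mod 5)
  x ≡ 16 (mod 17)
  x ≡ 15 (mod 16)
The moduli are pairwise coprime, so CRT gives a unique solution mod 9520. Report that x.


Product of moduli M = 7 · 5 · 17 · 16 = 9520.
Merge one congruence at a time:
  Start: x ≡ 5 (mod 7).
  Combine with x ≡ 0 (mod 5); new modulus lcm = 35.
    Write x = 5 + 7·t and substitute into x ≡ 0 (mod 5): 7·t ≡ 0 − 5 = -5 (mod 5).
    Reduce coefficients mod 5: 2·t ≡ 0 (mod 5).
    The inverse of 2 mod 5 is 3 (since 2·3 = 6 = 1·5 + 1), so t ≡ 3·0 = 0 ≡ 0 (mod 5).
    Then x = 5 + 7·0 = 5, valid modulo lcm(7, 5) = 35: x ≡ 5 (mod 35).
  Combine with x ≡ 16 (mod 17); new modulus lcm = 595.
    Write x = 5 + 35·t and substitute into x ≡ 16 (mod 17): 35·t ≡ 16 − 5 = 11 (mod 17).
    Reduce coefficients mod 17: 1·t ≡ 11 (mod 17).
    So t ≡ 11 (mod 17).
    Then x = 5 + 35·11 = 390, valid modulo lcm(35, 17) = 595: x ≡ 390 (mod 595).
  Combine with x ≡ 15 (mod 16); new modulus lcm = 9520.
    Write x = 390 + 595·t and substitute into x ≡ 15 (mod 16): 595·t ≡ 15 − 390 = -375 (mod 16).
    Reduce coefficients mod 16: 3·t ≡ 9 (mod 16).
    The inverse of 3 mod 16 is 11 (since 3·11 = 33 = 2·16 + 1), so t ≡ 11·9 = 99 ≡ 3 (mod 16).
    Then x = 390 + 595·3 = 2175, valid modulo lcm(595, 16) = 9520: x ≡ 2175 (mod 9520).
Verify against each original: 2175 mod 7 = 5, 2175 mod 5 = 0, 2175 mod 17 = 16, 2175 mod 16 = 15.

x ≡ 2175 (mod 9520).


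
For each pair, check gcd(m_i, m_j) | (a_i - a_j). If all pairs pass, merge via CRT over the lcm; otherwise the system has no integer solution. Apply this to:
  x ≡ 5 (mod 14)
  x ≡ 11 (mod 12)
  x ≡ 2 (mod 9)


Moduli 14, 12, 9 are not pairwise coprime, so CRT works modulo lcm(m_i) when all pairwise compatibility conditions hold.
Pairwise compatibility: gcd(m_i, m_j) must divide a_i - a_j for every pair.
Merge one congruence at a time:
  Start: x ≡ 5 (mod 14).
  Combine with x ≡ 11 (mod 12): gcd(14, 12) = 2; 11 - 5 = 6, which IS divisible by 2, so compatible.
    Write x = 5 + 14·t and substitute into x ≡ 11 (mod 12): 14·t ≡ 11 − 5 = 6 (mod 12).
    Divide the congruence (and modulus) by g = 2: 7·t ≡ 3 (mod 6).
    Reduce coefficients mod 6: 1·t ≡ 3 (mod 6).
    So t ≡ 3 (mod 6).
    Then x = 5 + 14·3 = 47, valid modulo lcm(14, 12) = 84: x ≡ 47 (mod 84).
  Combine with x ≡ 2 (mod 9): gcd(84, 9) = 3; 2 - 47 = -45, which IS divisible by 3, so compatible.
    Write x = 47 + 84·t and substitute into x ≡ 2 (mod 9): 84·t ≡ 2 − 47 = -45 (mod 9).
    Divide the congruence (and modulus) by g = 3: 28·t ≡ -15 (mod 3).
    Reduce coefficients mod 3: 1·t ≡ 0 (mod 3).
    So t ≡ 0 (mod 3).
    Then x = 47 + 84·0 = 47, valid modulo lcm(84, 9) = 252: x ≡ 47 (mod 252).
Verify: 47 mod 14 = 5, 47 mod 12 = 11, 47 mod 9 = 2.

x ≡ 47 (mod 252).


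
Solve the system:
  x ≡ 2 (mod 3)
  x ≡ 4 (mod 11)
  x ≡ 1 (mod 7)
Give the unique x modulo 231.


Moduli 3, 11, 7 are pairwise coprime; by CRT there is a unique solution modulo M = 3 · 11 · 7 = 231.
Solve pairwise, accumulating the modulus:
  Start with x ≡ 2 (mod 3).
  Combine with x ≡ 4 (mod 11): since gcd(3, 11) = 1, we get a unique residue mod 33.
    Write x = 2 + 3·t and substitute into x ≡ 4 (mod 11): 3·t ≡ 4 − 2 = 2 (mod 11).
    The inverse of 3 mod 11 is 4 (since 3·4 = 12 = 1·11 + 1), so t ≡ 4·2 = 8 ≡ 8 (mod 11).
    Then x = 2 + 3·8 = 26, valid modulo lcm(3, 11) = 33: x ≡ 26 (mod 33).
  Combine with x ≡ 1 (mod 7): since gcd(33, 7) = 1, we get a unique residue mod 231.
    Write x = 26 + 33·t and substitute into x ≡ 1 (mod 7): 33·t ≡ 1 − 26 = -25 (mod 7).
    Reduce coefficients mod 7: 5·t ≡ 3 (mod 7).
    The inverse of 5 mod 7 is 3 (since 5·3 = 15 = 2·7 + 1), so t ≡ 3·3 = 9 ≡ 2 (mod 7).
    Then x = 26 + 33·2 = 92, valid modulo lcm(33, 7) = 231: x ≡ 92 (mod 231).
Verify: 92 mod 3 = 2 ✓, 92 mod 11 = 4 ✓, 92 mod 7 = 1 ✓.

x ≡ 92 (mod 231).


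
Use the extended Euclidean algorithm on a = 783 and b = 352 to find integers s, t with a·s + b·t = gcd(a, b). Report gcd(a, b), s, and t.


Euclidean algorithm on (783, 352) — divide until remainder is 0:
  783 = 2 · 352 + 79
  352 = 4 · 79 + 36
  79 = 2 · 36 + 7
  36 = 5 · 7 + 1
  7 = 7 · 1 + 0
gcd(783, 352) = 1.
Track Bezout coefficients alongside the remainders: start with r₀ = 783 = a·1 + b·0 (s = 1, t = 0) and r₁ = 352 = a·0 + b·1 (s = 0, t = 1); each new remainder r_{k+1} = r_{k-1} − q_k·r_k inherits s_{k+1} = s_{k-1} − q_k·s_k, t_{k+1} = t_{k-1} − q_k·t_k, so r_k = a·s_k + b·t_k at every step:
  q = 2: r = 79, s = 1 − 2·0 = 1, t = 0 − 2·1 = -2  (check: 783·1 + 352·(-2) = 79)
  q = 4: r = 36, s = 0 − 4·1 = -4, t = 1 − 4·(-2) = 9  (check: 783·(-4) + 352·9 = 36)
  q = 2: r = 7, s = 1 − 2·(-4) = 9, t = -2 − 2·9 = -20  (check: 783·9 + 352·(-20) = 7)
  q = 5: r = 1, s = -4 − 5·9 = -49, t = 9 − 5·(-20) = 109  (check: 783·(-49) + 352·109 = 1)
The row with r = 1 (the gcd) gives the Bezout coefficients s = -49, t = 109.
Result: 783 · (-49) + 352 · (109) = 1.

gcd(783, 352) = 1; s = -49, t = 109 (check: 783·(-49) + 352·109 = 1).


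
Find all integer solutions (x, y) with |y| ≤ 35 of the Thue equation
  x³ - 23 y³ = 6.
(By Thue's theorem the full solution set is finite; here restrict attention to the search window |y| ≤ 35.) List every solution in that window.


The equation is x³ - 23y³ = 6. For fixed y, x³ = 23·y³ + 6, so a solution requires the RHS to be a perfect cube.
Strategy: iterate y from -35 to 35, compute RHS = 23·y³ + 6, and check whether it is a (positive or negative) perfect cube.
Check small values of y:
  y = 0: RHS = 6 is not a perfect cube.
  y = 1: RHS = 29 is not a perfect cube.
  y = -1: RHS = -17 is not a perfect cube.
  y = 2: RHS = 190 is not a perfect cube.
  y = -2: RHS = -178 is not a perfect cube.
  y = 3: RHS = 627 is not a perfect cube.
  y = -3: RHS = -615 is not a perfect cube.
Continuing the search up to |y| = 35 finds no solutions either.
No (x, y) in the scanned range satisfies the equation.

No integer solutions with |y| ≤ 35.


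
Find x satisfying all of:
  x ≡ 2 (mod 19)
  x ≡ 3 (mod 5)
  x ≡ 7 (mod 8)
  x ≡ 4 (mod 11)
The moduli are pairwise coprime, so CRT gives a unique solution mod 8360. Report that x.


Product of moduli M = 19 · 5 · 8 · 11 = 8360.
Merge one congruence at a time:
  Start: x ≡ 2 (mod 19).
  Combine with x ≡ 3 (mod 5); new modulus lcm = 95.
    Write x = 2 + 19·t and substitute into x ≡ 3 (mod 5): 19·t ≡ 3 − 2 = 1 (mod 5).
    Reduce coefficients mod 5: 4·t ≡ 1 (mod 5).
    The inverse of 4 mod 5 is 4 (since 4·4 = 16 = 3·5 + 1), so t ≡ 4·1 = 4 ≡ 4 (mod 5).
    Then x = 2 + 19·4 = 78, valid modulo lcm(19, 5) = 95: x ≡ 78 (mod 95).
  Combine with x ≡ 7 (mod 8); new modulus lcm = 760.
    Write x = 78 + 95·t and substitute into x ≡ 7 (mod 8): 95·t ≡ 7 − 78 = -71 (mod 8).
    Reduce coefficients mod 8: 7·t ≡ 1 (mod 8).
    The inverse of 7 mod 8 is 7 (since 7·7 = 49 = 6·8 + 1), so t ≡ 7·1 = 7 ≡ 7 (mod 8).
    Then x = 78 + 95·7 = 743, valid modulo lcm(95, 8) = 760: x ≡ 743 (mod 760).
  Combine with x ≡ 4 (mod 11); new modulus lcm = 8360.
    Write x = 743 + 760·t and substitute into x ≡ 4 (mod 11): 760·t ≡ 4 − 743 = -739 (mod 11).
    Reduce coefficients mod 11: 1·t ≡ 9 (mod 11).
    So t ≡ 9 (mod 11).
    Then x = 743 + 760·9 = 7583, valid modulo lcm(760, 11) = 8360: x ≡ 7583 (mod 8360).
Verify against each original: 7583 mod 19 = 2, 7583 mod 5 = 3, 7583 mod 8 = 7, 7583 mod 11 = 4.

x ≡ 7583 (mod 8360).


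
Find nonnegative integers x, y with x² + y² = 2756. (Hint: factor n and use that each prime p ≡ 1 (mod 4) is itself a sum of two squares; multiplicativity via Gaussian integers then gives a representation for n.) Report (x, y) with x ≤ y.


Step 1: Factor n = 2756 = 2^2 · 13 · 53.
Step 2: Check the mod-4 condition on each prime factor: 2 = 2 (special); 13 ≡ 1 (mod 4), exponent 1; 53 ≡ 1 (mod 4), exponent 1.
All primes ≡ 3 (mod 4) appear to even exponent (or don't appear), so by the two-squares theorem n IS expressible as a sum of two squares.
Step 3: Build a representation. Group n = k² · m with k = 2 and m = 13 · 53 = 689 (a product of primes ≡ 1 (mod 4)); a representation of m scales to one of n via (k·x)² + (k·y)² = k²(x² + y²). Each prime p ≡ 1 (mod 4) is itself a sum of two squares; find a² by testing p − a² for a perfect square:
  13: 13 − 1² = 12, 13 − 2² = 9 = 3² ⇒ 13 = 2² + 3².
  53: 53 − 1² = 52, 53 − 2² = 49 = 7² ⇒ 53 = 2² + 7².
  Combine using the Brahmagupta–Fibonacci identity (a² + b²)(c² + d²) = (ac − bd)² + (ad + bc)² = (ac + bd)² + (ad − bc)²:
  13 · 53 = 689: from (2² + 3²)(2² + 7²), take (2·2 − 3·7, 2·7 + 3·2) = (4 − 21, 14 + 6) = (-17, 20); dropping signs (only squares matter) gives (17, 20); check 17² + 20² = 289 + 400 = 689 ✓.
  Scale by k = 2: (2·17, 2·20) = (34, 40).
Step 4: Order so x ≤ y and verify: 34² + 40² = 1156 + 1600 = 2756 = n. ✓

n = 2756 = 34² + 40² (one valid representation with x ≤ y).


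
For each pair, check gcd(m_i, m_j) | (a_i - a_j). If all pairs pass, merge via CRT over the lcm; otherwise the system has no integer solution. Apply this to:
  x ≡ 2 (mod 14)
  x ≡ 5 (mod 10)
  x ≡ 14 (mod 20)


Moduli 14, 10, 20 are not pairwise coprime, so CRT works modulo lcm(m_i) when all pairwise compatibility conditions hold.
Pairwise compatibility: gcd(m_i, m_j) must divide a_i - a_j for every pair.
Merge one congruence at a time:
  Start: x ≡ 2 (mod 14).
  Combine with x ≡ 5 (mod 10): gcd(14, 10) = 2, and 5 - 2 = 3 is NOT divisible by 2.
    ⇒ system is inconsistent (no integer solution).

No solution (the system is inconsistent).


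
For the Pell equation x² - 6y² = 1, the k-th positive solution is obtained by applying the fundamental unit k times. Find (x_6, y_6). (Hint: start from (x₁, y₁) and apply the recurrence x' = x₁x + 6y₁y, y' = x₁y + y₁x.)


Step 1: Find the fundamental solution (x₁, y₁) of x² - 6y² = 1.
  Expand √6 as a continued fraction. a₀ = ⌊√6⌋ = 2; iterate m_{k+1} = d_k·a_k − m_k, d_{k+1} = (6 − m_{k+1}²)/d_k, a_{k+1} = ⌊(a₀ + m_{k+1})/d_{k+1}⌋ (starting m₀ = 0, d₀ = 1), with convergents p_k = a_k·p_{k-1} + p_{k-2}, q_k = a_k·q_{k-1} + q_{k-2} (p₋₁ = 1, q₋₁ = 0):
  k = 0: a₀ = 2; p₀/q₀ = 2/1; p₀² − 6·q₀² = 4 − 6 = -2.
  k = 1: m = 2, d = 2, a = ⌊(2 + 2)/2⌋ = 2; p/q = (2·2 + 1)/(2·1 + 0) = 5/2; p² − 6·q² = 25 − 24 = 1.
  The first convergent with p² − 6·q² = 1 gives the fundamental solution (x₁, y₁) = (5, 2).
Step 2: Apply the recurrence (x_{n+1}, y_{n+1}) = (x₁x_n + 6y₁y_n, x₁y_n + y₁x_n) repeatedly.
  From (x_1, y_1) = (5, 2): x_2 = 5·5 + 6·2·2 = 49; y_2 = 5·2 + 2·5 = 20.
  From (x_2, y_2) = (49, 20): x_3 = 5·49 + 6·2·20 = 485; y_3 = 5·20 + 2·49 = 198.
  From (x_3, y_3) = (485, 198): x_4 = 5·485 + 6·2·198 = 4801; y_4 = 5·198 + 2·485 = 1960.
  From (x_4, y_4) = (4801, 1960): x_5 = 5·4801 + 6·2·1960 = 47525; y_5 = 5·1960 + 2·4801 = 19402.
  From (x_5, y_5) = (47525, 19402): x_6 = 5·47525 + 6·2·19402 = 470449; y_6 = 5·19402 + 2·47525 = 192060.
Step 3: Verify x_6² - 6·y_6² = 221322261601 - 221322261600 = 1 (should be 1). ✓

(x_1, y_1) = (5, 2); (x_6, y_6) = (470449, 192060).


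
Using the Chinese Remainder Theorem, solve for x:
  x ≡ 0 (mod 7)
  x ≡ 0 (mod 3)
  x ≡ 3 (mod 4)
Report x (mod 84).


Moduli 7, 3, 4 are pairwise coprime; by CRT there is a unique solution modulo M = 7 · 3 · 4 = 84.
Solve pairwise, accumulating the modulus:
  Start with x ≡ 0 (mod 7).
  Combine with x ≡ 0 (mod 3): since gcd(7, 3) = 1, we get a unique residue mod 21.
    Write x = 0 + 7·t and substitute into x ≡ 0 (mod 3): 7·t ≡ 0 − 0 = 0 (mod 3).
    Reduce coefficients mod 3: 1·t ≡ 0 (mod 3).
    So t ≡ 0 (mod 3).
    Then x = 0 + 7·0 = 0, valid modulo lcm(7, 3) = 21: x ≡ 0 (mod 21).
  Combine with x ≡ 3 (mod 4): since gcd(21, 4) = 1, we get a unique residue mod 84.
    Write x = 0 + 21·t and substitute into x ≡ 3 (mod 4): 21·t ≡ 3 − 0 = 3 (mod 4).
    Reduce coefficients mod 4: 1·t ≡ 3 (mod 4).
    So t ≡ 3 (mod 4).
    Then x = 0 + 21·3 = 63, valid modulo lcm(21, 4) = 84: x ≡ 63 (mod 84).
Verify: 63 mod 7 = 0 ✓, 63 mod 3 = 0 ✓, 63 mod 4 = 3 ✓.

x ≡ 63 (mod 84).


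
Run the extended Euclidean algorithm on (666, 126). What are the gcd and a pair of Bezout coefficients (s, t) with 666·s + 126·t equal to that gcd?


Euclidean algorithm on (666, 126) — divide until remainder is 0:
  666 = 5 · 126 + 36
  126 = 3 · 36 + 18
  36 = 2 · 18 + 0
gcd(666, 126) = 18.
Track Bezout coefficients alongside the remainders: start with r₀ = 666 = a·1 + b·0 (s = 1, t = 0) and r₁ = 126 = a·0 + b·1 (s = 0, t = 1); each new remainder r_{k+1} = r_{k-1} − q_k·r_k inherits s_{k+1} = s_{k-1} − q_k·s_k, t_{k+1} = t_{k-1} − q_k·t_k, so r_k = a·s_k + b·t_k at every step:
  q = 5: r = 36, s = 1 − 5·0 = 1, t = 0 − 5·1 = -5  (check: 666·1 + 126·(-5) = 36)
  q = 3: r = 18, s = 0 − 3·1 = -3, t = 1 − 3·(-5) = 16  (check: 666·(-3) + 126·16 = 18)
The row with r = 18 (the gcd) gives the Bezout coefficients s = -3, t = 16.
Result: 666 · (-3) + 126 · (16) = 18.

gcd(666, 126) = 18; s = -3, t = 16 (check: 666·(-3) + 126·16 = 18).


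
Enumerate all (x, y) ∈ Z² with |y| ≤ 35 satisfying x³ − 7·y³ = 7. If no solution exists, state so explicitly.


The equation is x³ - 7y³ = 7. For fixed y, x³ = 7·y³ + 7, so a solution requires the RHS to be a perfect cube.
Strategy: iterate y from -35 to 35, compute RHS = 7·y³ + 7, and check whether it is a (positive or negative) perfect cube.
Check small values of y:
  y = 0: RHS = 7 is not a perfect cube.
  y = 1: RHS = 14 is not a perfect cube.
  y = -1: RHS = 0 = (0)³ ⇒ x = 0 works.
  y = 2: RHS = 63 is not a perfect cube.
  y = -2: RHS = -49 is not a perfect cube.
  y = 3: RHS = 196 is not a perfect cube.
  y = -3: RHS = -182 is not a perfect cube.
Continuing the search up to |y| = 35 finds no further solutions beyond those listed.
Collected solutions: (0, -1).

Solutions (with |y| ≤ 35): (0, -1).


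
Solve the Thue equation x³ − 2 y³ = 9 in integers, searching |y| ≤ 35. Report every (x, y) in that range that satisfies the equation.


The equation is x³ - 2y³ = 9. For fixed y, x³ = 2·y³ + 9, so a solution requires the RHS to be a perfect cube.
Strategy: iterate y from -35 to 35, compute RHS = 2·y³ + 9, and check whether it is a (positive or negative) perfect cube.
Check small values of y:
  y = 0: RHS = 9 is not a perfect cube.
  y = 1: RHS = 11 is not a perfect cube.
  y = -1: RHS = 7 is not a perfect cube.
  y = 2: RHS = 25 is not a perfect cube.
  y = -2: RHS = -7 is not a perfect cube.
  y = 3: RHS = 63 is not a perfect cube.
  y = -3: RHS = -45 is not a perfect cube.
Continuing the search up to |y| = 35 finds no solutions either.
No (x, y) in the scanned range satisfies the equation.

No integer solutions with |y| ≤ 35.


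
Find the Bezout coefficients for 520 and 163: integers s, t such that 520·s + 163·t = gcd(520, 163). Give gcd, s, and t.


Euclidean algorithm on (520, 163) — divide until remainder is 0:
  520 = 3 · 163 + 31
  163 = 5 · 31 + 8
  31 = 3 · 8 + 7
  8 = 1 · 7 + 1
  7 = 7 · 1 + 0
gcd(520, 163) = 1.
Track Bezout coefficients alongside the remainders: start with r₀ = 520 = a·1 + b·0 (s = 1, t = 0) and r₁ = 163 = a·0 + b·1 (s = 0, t = 1); each new remainder r_{k+1} = r_{k-1} − q_k·r_k inherits s_{k+1} = s_{k-1} − q_k·s_k, t_{k+1} = t_{k-1} − q_k·t_k, so r_k = a·s_k + b·t_k at every step:
  q = 3: r = 31, s = 1 − 3·0 = 1, t = 0 − 3·1 = -3  (check: 520·1 + 163·(-3) = 31)
  q = 5: r = 8, s = 0 − 5·1 = -5, t = 1 − 5·(-3) = 16  (check: 520·(-5) + 163·16 = 8)
  q = 3: r = 7, s = 1 − 3·(-5) = 16, t = -3 − 3·16 = -51  (check: 520·16 + 163·(-51) = 7)
  q = 1: r = 1, s = -5 − 1·16 = -21, t = 16 − 1·(-51) = 67  (check: 520·(-21) + 163·67 = 1)
The row with r = 1 (the gcd) gives the Bezout coefficients s = -21, t = 67.
Result: 520 · (-21) + 163 · (67) = 1.

gcd(520, 163) = 1; s = -21, t = 67 (check: 520·(-21) + 163·67 = 1).


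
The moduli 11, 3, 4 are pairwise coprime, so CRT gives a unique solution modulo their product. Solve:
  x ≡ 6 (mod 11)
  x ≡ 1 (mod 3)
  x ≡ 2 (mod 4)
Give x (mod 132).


Moduli 11, 3, 4 are pairwise coprime; by CRT there is a unique solution modulo M = 11 · 3 · 4 = 132.
Solve pairwise, accumulating the modulus:
  Start with x ≡ 6 (mod 11).
  Combine with x ≡ 1 (mod 3): since gcd(11, 3) = 1, we get a unique residue mod 33.
    Write x = 6 + 11·t and substitute into x ≡ 1 (mod 3): 11·t ≡ 1 − 6 = -5 (mod 3).
    Reduce coefficients mod 3: 2·t ≡ 1 (mod 3).
    The inverse of 2 mod 3 is 2 (since 2·2 = 4 = 1·3 + 1), so t ≡ 2·1 = 2 ≡ 2 (mod 3).
    Then x = 6 + 11·2 = 28, valid modulo lcm(11, 3) = 33: x ≡ 28 (mod 33).
  Combine with x ≡ 2 (mod 4): since gcd(33, 4) = 1, we get a unique residue mod 132.
    Write x = 28 + 33·t and substitute into x ≡ 2 (mod 4): 33·t ≡ 2 − 28 = -26 (mod 4).
    Reduce coefficients mod 4: 1·t ≡ 2 (mod 4).
    So t ≡ 2 (mod 4).
    Then x = 28 + 33·2 = 94, valid modulo lcm(33, 4) = 132: x ≡ 94 (mod 132).
Verify: 94 mod 11 = 6 ✓, 94 mod 3 = 1 ✓, 94 mod 4 = 2 ✓.

x ≡ 94 (mod 132).


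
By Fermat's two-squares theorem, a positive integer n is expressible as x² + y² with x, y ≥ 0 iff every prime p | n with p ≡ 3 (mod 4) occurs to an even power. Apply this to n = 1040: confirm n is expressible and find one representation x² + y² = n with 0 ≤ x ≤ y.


Step 1: Factor n = 1040 = 2^4 · 5 · 13.
Step 2: Check the mod-4 condition on each prime factor: 2 = 2 (special); 5 ≡ 1 (mod 4), exponent 1; 13 ≡ 1 (mod 4), exponent 1.
All primes ≡ 3 (mod 4) appear to even exponent (or don't appear), so by the two-squares theorem n IS expressible as a sum of two squares.
Step 3: Build a representation. Group n = k² · m with k = 4 and m = 5 · 13 = 65 (a product of primes ≡ 1 (mod 4)); a representation of m scales to one of n via (k·x)² + (k·y)² = k²(x² + y²). Each prime p ≡ 1 (mod 4) is itself a sum of two squares; find a² by testing p − a² for a perfect square:
  5: 5 − 1² = 4 = 2² ⇒ 5 = 1² + 2².
  13: 13 − 1² = 12, 13 − 2² = 9 = 3² ⇒ 13 = 2² + 3².
  Combine using the Brahmagupta–Fibonacci identity (a² + b²)(c² + d²) = (ac − bd)² + (ad + bc)² = (ac + bd)² + (ad − bc)²:
  5 · 13 = 65: from (1² + 2²)(2² + 3²), take (1·2 − 2·3, 1·3 + 2·2) = (2 − 6, 3 + 4) = (-4, 7); dropping signs (only squares matter) gives (4, 7); check 4² + 7² = 16 + 49 = 65 ✓.
  Scale by k = 4: (4·4, 4·7) = (16, 28).
Step 4: Order so x ≤ y and verify: 16² + 28² = 256 + 784 = 1040 = n. ✓

n = 1040 = 16² + 28² (one valid representation with x ≤ y).


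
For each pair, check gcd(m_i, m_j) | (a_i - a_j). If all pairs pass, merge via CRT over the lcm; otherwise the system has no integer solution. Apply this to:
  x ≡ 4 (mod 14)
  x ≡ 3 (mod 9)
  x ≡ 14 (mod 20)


Moduli 14, 9, 20 are not pairwise coprime, so CRT works modulo lcm(m_i) when all pairwise compatibility conditions hold.
Pairwise compatibility: gcd(m_i, m_j) must divide a_i - a_j for every pair.
Merge one congruence at a time:
  Start: x ≡ 4 (mod 14).
  Combine with x ≡ 3 (mod 9): gcd(14, 9) = 1; 3 - 4 = -1, which IS divisible by 1, so compatible.
    Write x = 4 + 14·t and substitute into x ≡ 3 (mod 9): 14·t ≡ 3 − 4 = -1 (mod 9).
    Reduce coefficients mod 9: 5·t ≡ 8 (mod 9).
    The inverse of 5 mod 9 is 2 (since 5·2 = 10 = 1·9 + 1), so t ≡ 2·8 = 16 ≡ 7 (mod 9).
    Then x = 4 + 14·7 = 102, valid modulo lcm(14, 9) = 126: x ≡ 102 (mod 126).
  Combine with x ≡ 14 (mod 20): gcd(126, 20) = 2; 14 - 102 = -88, which IS divisible by 2, so compatible.
    Write x = 102 + 126·t and substitute into x ≡ 14 (mod 20): 126·t ≡ 14 − 102 = -88 (mod 20).
    Divide the congruence (and modulus) by g = 2: 63·t ≡ -44 (mod 10).
    Reduce coefficients mod 10: 3·t ≡ 6 (mod 10).
    The inverse of 3 mod 10 is 7 (since 3·7 = 21 = 2·10 + 1), so t ≡ 7·6 = 42 ≡ 2 (mod 10).
    Then x = 102 + 126·2 = 354, valid modulo lcm(126, 20) = 1260: x ≡ 354 (mod 1260).
Verify: 354 mod 14 = 4, 354 mod 9 = 3, 354 mod 20 = 14.

x ≡ 354 (mod 1260).


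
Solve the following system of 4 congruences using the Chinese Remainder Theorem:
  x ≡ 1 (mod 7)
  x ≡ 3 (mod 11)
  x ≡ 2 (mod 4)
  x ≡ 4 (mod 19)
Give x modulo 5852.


Product of moduli M = 7 · 11 · 4 · 19 = 5852.
Merge one congruence at a time:
  Start: x ≡ 1 (mod 7).
  Combine with x ≡ 3 (mod 11); new modulus lcm = 77.
    Write x = 1 + 7·t and substitute into x ≡ 3 (mod 11): 7·t ≡ 3 − 1 = 2 (mod 11).
    The inverse of 7 mod 11 is 8 (since 7·8 = 56 = 5·11 + 1), so t ≡ 8·2 = 16 ≡ 5 (mod 11).
    Then x = 1 + 7·5 = 36, valid modulo lcm(7, 11) = 77: x ≡ 36 (mod 77).
  Combine with x ≡ 2 (mod 4); new modulus lcm = 308.
    Write x = 36 + 77·t and substitute into x ≡ 2 (mod 4): 77·t ≡ 2 − 36 = -34 (mod 4).
    Reduce coefficients mod 4: 1·t ≡ 2 (mod 4).
    So t ≡ 2 (mod 4).
    Then x = 36 + 77·2 = 190, valid modulo lcm(77, 4) = 308: x ≡ 190 (mod 308).
  Combine with x ≡ 4 (mod 19); new modulus lcm = 5852.
    Write x = 190 + 308·t and substitute into x ≡ 4 (mod 19): 308·t ≡ 4 − 190 = -186 (mod 19).
    Reduce coefficients mod 19: 4·t ≡ 4 (mod 19).
    The inverse of 4 mod 19 is 5 (since 4·5 = 20 = 1·19 + 1), so t ≡ 5·4 = 20 ≡ 1 (mod 19).
    Then x = 190 + 308·1 = 498, valid modulo lcm(308, 19) = 5852: x ≡ 498 (mod 5852).
Verify against each original: 498 mod 7 = 1, 498 mod 11 = 3, 498 mod 4 = 2, 498 mod 19 = 4.

x ≡ 498 (mod 5852).
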